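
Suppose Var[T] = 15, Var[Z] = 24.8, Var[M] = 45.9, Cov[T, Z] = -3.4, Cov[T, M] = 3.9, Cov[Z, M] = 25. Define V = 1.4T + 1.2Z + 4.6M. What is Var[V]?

Var[V] = 1351.164

Var[V] = a²·Var[T] + b²·Var[Z] + c²·Var[M] + 2ab·Cov[T, Z] + 2ac·Cov[T, M] + 2bc·Cov[Z, M], with a = 1.4, b = 1.2, c = 4.6.
= 29.4 + 35.712 + 971.244 + (-11.424) + 50.232 + 276
= 1351.164.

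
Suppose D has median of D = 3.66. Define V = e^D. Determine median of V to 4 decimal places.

e^D is monotone on this domain, so median of V = exp(3.66) ≈ 38.8613.

median of V = 38.8613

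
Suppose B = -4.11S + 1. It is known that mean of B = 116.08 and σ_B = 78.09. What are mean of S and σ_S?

From B = -4.11S + 1: mean of B = a·mean of S + b, so mean of S = (mean of B − b)/a = (116.08 − 1)/(-4.11) = -28.
σ_B = |a|·σ_S, so σ_S = 78.09/|-4.11| = 19.

mean of S = -28, σ_S = 19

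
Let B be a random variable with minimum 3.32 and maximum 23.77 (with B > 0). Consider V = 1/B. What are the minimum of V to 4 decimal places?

1/B is decreasing on this domain, so min(V) comes from max(B) = 23.77: min(V) = 1/(23.77) ≈ 0.0421.

min(V) = 0.0421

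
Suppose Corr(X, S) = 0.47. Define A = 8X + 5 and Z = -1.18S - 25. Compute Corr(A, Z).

Corr(A, Z) = -0.47

Linear rescalings preserve |correlation|; the slopes 8 and -1.18 have opposite signs, so the correlation flips sign: Corr(A, Z) = −Corr(X, S) = -0.47.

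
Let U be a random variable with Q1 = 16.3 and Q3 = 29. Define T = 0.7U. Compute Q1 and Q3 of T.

Q1(T) = 11.41, Q3(T) = 20.3

a = 0.7 > 0: Q1(T) = a·Q1(U)+b = 11.41, Q3(T) = a·Q3(U)+b = 20.3.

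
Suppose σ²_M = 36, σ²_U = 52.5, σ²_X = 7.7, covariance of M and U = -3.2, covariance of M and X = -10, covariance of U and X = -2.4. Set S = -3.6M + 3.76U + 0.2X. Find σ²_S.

σ²_S = a²·σ²_M + b²·σ²_U + c²·σ²_X + 2ab·covariance of M and U + 2ac·covariance of M and X + 2bc·covariance of U and X, with a = -3.6, b = 3.76, c = 0.2.
= 466.56 + 742.224 + 0.308 + 86.6304 + 14.4 + (-3.6096)
= 1306.5128.

σ²_S = 1306.5128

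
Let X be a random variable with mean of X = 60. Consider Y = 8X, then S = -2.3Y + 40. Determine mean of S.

mean of Y = 8·60 = 480.
mean of S = (-2.3)·480 + 40 = -1064.

mean of S = -1064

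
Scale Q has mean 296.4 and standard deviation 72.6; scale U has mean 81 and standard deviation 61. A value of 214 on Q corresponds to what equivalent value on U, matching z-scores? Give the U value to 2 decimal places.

z = (214 − 296.4)/72.6 ≈ -1.135.
U = 81 + z·61 = 81 + (214 − 296.4)·61/72.6 ≈ 11.77.

U = 11.77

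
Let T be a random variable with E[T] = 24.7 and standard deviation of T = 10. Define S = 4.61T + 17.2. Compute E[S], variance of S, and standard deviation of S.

E[S] = 131.067, variance of S = 2125.21, standard deviation of S = 46.1

S = 4.61T + 17.2 is linear with a = 4.61, b = 17.2.
E[S] = a·E[T] + b = 4.61·24.7 + 17.2 = 131.067.
variance of T = 10² = 100.
variance of S = a²·variance of T = 4.61²·100 = 2125.21 (the additive constant 17.2 does not affect variance).
standard deviation of S = |a|·standard deviation of T = |4.61|·10 = 46.1.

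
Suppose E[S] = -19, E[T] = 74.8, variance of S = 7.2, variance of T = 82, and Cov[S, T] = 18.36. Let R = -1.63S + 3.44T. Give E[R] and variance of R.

E[R] = 288.282, variance of R = 783.588496

E[R] = (-1.63)·E[S] + 3.44·E[T] = (-1.63)·(-19) + 3.44·74.8 = 288.282.
variance of R = a²·variance of S + b²·variance of T + 2ab·Cov[S, T] with a = -1.63, b = 3.44.
= (-1.63)²·7.2 + 3.44²·82 + 2·(-1.63)·3.44·18.36
= 19.12968 + 970.3552 + (-205.896384) = 783.588496.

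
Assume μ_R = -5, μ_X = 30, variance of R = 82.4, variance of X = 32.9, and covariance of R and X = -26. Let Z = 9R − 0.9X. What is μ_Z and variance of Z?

μ_Z = -72, variance of Z = 7122.249

μ_Z = 9·μ_R + (-0.9)·μ_X = 9·(-5) + (-0.9)·30 = -72.
variance of Z = a²·variance of R + b²·variance of X + 2ab·covariance of R and X with a = 9, b = -0.9.
= 9²·82.4 + (-0.9)²·32.9 + 2·9·(-0.9)·(-26)
= 6674.4 + 26.649 + 421.2 = 7122.249.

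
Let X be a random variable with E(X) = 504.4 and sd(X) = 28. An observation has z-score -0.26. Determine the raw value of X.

X = 497.12

X = E(X) + z·sd(X) = 504.4 + (-0.26)·28 = 497.12.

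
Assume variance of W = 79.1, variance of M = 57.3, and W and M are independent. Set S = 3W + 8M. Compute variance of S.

variance of S = a²·variance of W + b²·variance of M + 2ab·Cov(W, M) with a = 3, b = 8.
Independence gives Cov(W, M) = 0.
= 3²·79.1 + 8²·57.3 + 2·3·8·0
= 711.9 + 3667.2 + 0 = 4379.1.

variance of S = 4379.1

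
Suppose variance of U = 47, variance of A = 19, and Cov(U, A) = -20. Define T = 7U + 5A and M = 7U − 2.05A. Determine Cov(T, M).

By bilinearity, Cov(T, M) = ac·variance of U + bd·variance of A + (ad+bc)·Cov(U, A), with a=7, b=5, c=7, d=-2.05.
ac·variance of U = 7·7·47 = 2303
bd·variance of A = 5·(-2.05)·19 = -194.75
(ad+bc)·Cov(U, A) = (20.65)·(-20) = -413
Cov(T, M) = 2303 + (-194.75) + (-413) = 1695.25.

Cov(T, M) = 1695.25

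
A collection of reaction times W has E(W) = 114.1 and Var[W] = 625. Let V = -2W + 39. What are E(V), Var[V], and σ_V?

E(V) = -189.2, Var[V] = 2500, σ_V = 50

V = -2W + 39 is linear with a = -2, b = 39.
E(V) = a·E(W) + b = (-2)·114.1 + 39 = -189.2.
Var[V] = a²·Var[W] = (-2)²·625 = 2500 (the additive constant 39 does not affect variance).
σ_W = √625 = 25.
σ_V = |a|·σ_W = |-2|·25 = 50.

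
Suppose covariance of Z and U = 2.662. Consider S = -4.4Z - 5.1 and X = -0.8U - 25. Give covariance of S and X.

covariance of S and X = a·c·covariance of Z and U = (-4.4)·(-0.8)·2.662 = 9.37024. Additive constants drop out.

covariance of S and X = 9.37024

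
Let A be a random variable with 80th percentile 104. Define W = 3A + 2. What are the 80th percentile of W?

Since a = 3 > 0 the transformation is increasing, so the 80th percentile of W = a·(P_{80} of A) + b = 3·104 + 2 = 314.

80th percentile of W = 314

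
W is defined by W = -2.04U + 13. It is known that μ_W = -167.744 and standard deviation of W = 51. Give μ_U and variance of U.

From W = -2.04U + 13: μ_W = a·μ_U + b, so μ_U = (μ_W − b)/a = (-167.744 − 13)/(-2.04) = 88.6.
variance of W = 51² = 2601.
variance of W = a²·variance of U, so variance of U = 2601/(-2.04)² = 625.

μ_U = 88.6, variance of U = 625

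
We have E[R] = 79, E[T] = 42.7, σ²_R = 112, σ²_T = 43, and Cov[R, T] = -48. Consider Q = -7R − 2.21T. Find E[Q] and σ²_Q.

E[Q] = (-7)·E[R] + (-2.21)·E[T] = (-7)·79 + (-2.21)·42.7 = -647.367.
σ²_Q = a²·σ²_R + b²·σ²_T + 2ab·Cov[R, T] with a = -7, b = -2.21.
= (-7)²·112 + (-2.21)²·43 + 2·(-7)·(-2.21)·(-48)
= 5488 + 210.0163 + (-1485.12) = 4212.8963.

E[Q] = -647.367, σ²_Q = 4212.8963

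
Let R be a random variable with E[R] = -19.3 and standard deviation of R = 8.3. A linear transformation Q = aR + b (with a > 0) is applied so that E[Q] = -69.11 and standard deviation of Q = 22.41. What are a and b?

standard deviation of Q = a·standard deviation of R (a > 0), so a = 22.41/8.3 = 2.7.
E[Q] = a·E[R] + b, so b = -69.11 − 2.7·(-19.3) = -17.

a = 2.7, b = -17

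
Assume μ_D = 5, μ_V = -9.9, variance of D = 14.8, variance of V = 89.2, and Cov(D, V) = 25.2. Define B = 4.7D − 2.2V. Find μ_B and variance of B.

μ_B = 45.28, variance of B = 237.524

μ_B = 4.7·μ_D + (-2.2)·μ_V = 4.7·5 + (-2.2)·(-9.9) = 45.28.
variance of B = a²·variance of D + b²·variance of V + 2ab·Cov(D, V) with a = 4.7, b = -2.2.
= 4.7²·14.8 + (-2.2)²·89.2 + 2·4.7·(-2.2)·25.2
= 326.932 + 431.728 + (-521.136) = 237.524.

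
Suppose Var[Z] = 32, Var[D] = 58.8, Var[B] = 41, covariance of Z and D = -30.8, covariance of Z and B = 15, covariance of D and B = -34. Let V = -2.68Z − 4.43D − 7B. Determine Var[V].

Var[V] = 1115.56108

Var[V] = a²·Var[Z] + b²·Var[D] + c²·Var[B] + 2ab·covariance of Z and D + 2ac·covariance of Z and B + 2bc·covariance of D and B, with a = -2.68, b = -4.43, c = -7.
= 229.8368 + 1153.94412 + 2009 + (-731.33984) + 562.8 + (-2108.68)
= 1115.56108.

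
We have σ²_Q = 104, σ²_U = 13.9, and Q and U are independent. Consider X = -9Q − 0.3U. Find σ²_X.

σ²_X = 8425.251

σ²_X = a²·σ²_Q + b²·σ²_U + 2ab·covariance of Q and U with a = -9, b = -0.3.
Independence gives covariance of Q and U = 0.
= (-9)²·104 + (-0.3)²·13.9 + 2·(-9)·(-0.3)·0
= 8424 + 1.251 + 0 = 8425.251.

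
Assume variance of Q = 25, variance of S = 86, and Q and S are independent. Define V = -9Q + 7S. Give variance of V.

variance of V = 6239

variance of V = a²·variance of Q + b²·variance of S + 2ab·Cov(Q, S) with a = -9, b = 7.
Independence gives Cov(Q, S) = 0.
= (-9)²·25 + 7²·86 + 2·(-9)·7·0
= 2025 + 4214 + 0 = 6239.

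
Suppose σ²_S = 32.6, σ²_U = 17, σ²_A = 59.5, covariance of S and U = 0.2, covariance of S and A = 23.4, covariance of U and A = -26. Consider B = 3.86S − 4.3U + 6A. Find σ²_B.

σ²_B = 5360.90576

σ²_B = a²·σ²_S + b²·σ²_U + c²·σ²_A + 2ab·covariance of S and U + 2ac·covariance of S and A + 2bc·covariance of U and A, with a = 3.86, b = -4.3, c = 6.
= 485.72696 + 314.33 + 2142 + (-6.6392) + 1083.888 + 1341.6
= 5360.90576.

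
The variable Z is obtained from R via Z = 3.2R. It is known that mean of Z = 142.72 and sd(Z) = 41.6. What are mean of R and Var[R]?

mean of R = 44.6, Var[R] = 169

From Z = 3.2R: mean of Z = a·mean of R + b, so mean of R = (mean of Z − b)/a = (142.72 − 0)/3.2 = 44.6.
Var[Z] = 41.6² = 1730.56.
Var[Z] = a²·Var[R], so Var[R] = 1730.56/3.2² = 169.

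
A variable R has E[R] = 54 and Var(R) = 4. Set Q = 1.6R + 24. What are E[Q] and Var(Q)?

E[Q] = 110.4, Var(Q) = 10.24

Q = 1.6R + 24 is linear with a = 1.6, b = 24.
E[Q] = a·E[R] + b = 1.6·54 + 24 = 110.4.
Var(Q) = a²·Var(R) = 1.6²·4 = 10.24 (the additive constant 24 does not affect variance).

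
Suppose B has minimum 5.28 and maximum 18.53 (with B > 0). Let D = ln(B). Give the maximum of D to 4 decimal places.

max(D) = 2.9194

ln(B) is increasing on this domain, so max(D) comes from max(B) = 18.53: max(D) = ln(18.53) ≈ 2.9194.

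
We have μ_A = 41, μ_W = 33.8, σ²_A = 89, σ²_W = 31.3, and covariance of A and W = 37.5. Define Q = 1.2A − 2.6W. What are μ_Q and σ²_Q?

μ_Q = 1.2·μ_A + (-2.6)·μ_W = 1.2·41 + (-2.6)·33.8 = -38.68.
σ²_Q = a²·σ²_A + b²·σ²_W + 2ab·covariance of A and W with a = 1.2, b = -2.6.
= 1.2²·89 + (-2.6)²·31.3 + 2·1.2·(-2.6)·37.5
= 128.16 + 211.588 + (-234) = 105.748.

μ_Q = -38.68, σ²_Q = 105.748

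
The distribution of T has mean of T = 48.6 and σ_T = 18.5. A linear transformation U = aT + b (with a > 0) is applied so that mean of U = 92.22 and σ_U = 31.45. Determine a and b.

a = 1.7, b = 9.6

σ_U = a·σ_T (a > 0), so a = 31.45/18.5 = 1.7.
mean of U = a·mean of T + b, so b = 92.22 − 1.7·48.6 = 9.6.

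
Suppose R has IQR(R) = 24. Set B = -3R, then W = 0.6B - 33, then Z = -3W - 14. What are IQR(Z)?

IQR(Z) = 129.6

IQR(B) = |-3|·24 = 72.
IQR(W) = |0.6|·72 = 43.2.
IQR(Z) = |-3|·43.2 = 129.6.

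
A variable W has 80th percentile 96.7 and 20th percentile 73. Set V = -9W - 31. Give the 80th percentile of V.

80th percentile of V = -688

Since a = -9 < 0 the transformation is decreasing, reversing order: the 80th percentile of V corresponds to the 20th percentile of W.
So P_{80}(V) = a·P_{20}(W) + b = (-9)·73 + (-31) = -688.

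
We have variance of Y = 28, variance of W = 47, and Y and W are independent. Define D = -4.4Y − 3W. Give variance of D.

variance of D = 965.08

variance of D = a²·variance of Y + b²·variance of W + 2ab·Cov[Y, W] with a = -4.4, b = -3.
Independence gives Cov[Y, W] = 0.
= (-4.4)²·28 + (-3)²·47 + 2·(-4.4)·(-3)·0
= 542.08 + 423 + 0 = 965.08.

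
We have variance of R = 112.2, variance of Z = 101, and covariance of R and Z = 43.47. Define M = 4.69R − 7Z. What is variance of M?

variance of M = 4562.72222

variance of M = a²·variance of R + b²·variance of Z + 2ab·covariance of R and Z with a = 4.69, b = -7.
= 4.69²·112.2 + (-7)²·101 + 2·4.69·(-7)·43.47
= 2467.96242 + 4949 + (-2854.2402) = 4562.72222.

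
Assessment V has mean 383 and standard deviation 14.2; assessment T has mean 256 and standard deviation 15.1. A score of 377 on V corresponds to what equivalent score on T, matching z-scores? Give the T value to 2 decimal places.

z = (377 − 383)/14.2 ≈ -0.4225.
T = 256 + z·15.1 = 256 + (377 − 383)·15.1/14.2 ≈ 249.62.

T = 249.62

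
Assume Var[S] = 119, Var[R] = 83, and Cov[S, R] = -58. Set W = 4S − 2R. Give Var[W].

Var[W] = 3164

Var[W] = a²·Var[S] + b²·Var[R] + 2ab·Cov[S, R] with a = 4, b = -2.
= 4²·119 + (-2)²·83 + 2·4·(-2)·(-58)
= 1904 + 332 + 928 = 3164.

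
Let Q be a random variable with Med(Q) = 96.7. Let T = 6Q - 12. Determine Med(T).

Med(T) = 568.2

A linear map preserves order up to sign, so Med(T) = a·Med(Q) + b = 6·96.7 + (-12) = 568.2.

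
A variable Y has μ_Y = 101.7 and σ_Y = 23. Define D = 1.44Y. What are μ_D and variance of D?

D = 1.44Y is linear with a = 1.44, b = 0.
μ_D = a·μ_Y + b = 1.44·101.7 = 146.448.
variance of Y = 23² = 529.
variance of D = a²·variance of Y = 1.44²·529 = 1096.9344.

μ_D = 146.448, variance of D = 1096.9344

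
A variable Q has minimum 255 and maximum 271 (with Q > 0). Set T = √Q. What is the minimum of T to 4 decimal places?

min(T) = 15.9687

√Q is increasing on this domain, so min(T) comes from min(Q) = 255: min(T) = √(255) ≈ 15.9687.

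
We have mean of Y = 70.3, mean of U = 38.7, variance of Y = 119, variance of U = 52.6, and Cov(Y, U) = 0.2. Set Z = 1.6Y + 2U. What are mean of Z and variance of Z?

mean of Z = 1.6·mean of Y + 2·mean of U = 1.6·70.3 + 2·38.7 = 189.88.
variance of Z = a²·variance of Y + b²·variance of U + 2ab·Cov(Y, U) with a = 1.6, b = 2.
= 1.6²·119 + 2²·52.6 + 2·1.6·2·0.2
= 304.64 + 210.4 + 1.28 = 516.32.

mean of Z = 189.88, variance of Z = 516.32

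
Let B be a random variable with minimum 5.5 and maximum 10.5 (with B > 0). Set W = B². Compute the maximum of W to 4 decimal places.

max(W) = 110.25

B² is increasing on this domain, so max(W) comes from max(B) = 10.5: max(W) = square(10.5) = 110.25.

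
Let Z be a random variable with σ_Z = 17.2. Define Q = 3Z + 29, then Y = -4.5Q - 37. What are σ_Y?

σ_Q = |3|·17.2 = 51.6.
σ_Y = |-4.5|·51.6 = 232.2.

σ_Y = 232.2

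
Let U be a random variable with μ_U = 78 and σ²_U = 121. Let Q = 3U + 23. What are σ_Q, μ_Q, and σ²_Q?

σ_Q = 33, μ_Q = 257, σ²_Q = 1089

Q = 3U + 23 is linear with a = 3, b = 23.
σ_U = √121 = 11.
σ_Q = |a|·σ_U = |3|·11 = 33.
μ_Q = a·μ_U + b = 3·78 + 23 = 257.
σ²_Q = a²·σ²_U = 3²·121 = 1089 (the additive constant 23 does not affect variance).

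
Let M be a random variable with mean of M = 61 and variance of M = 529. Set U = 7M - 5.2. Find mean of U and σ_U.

mean of U = 421.8, σ_U = 161

U = 7M - 5.2 is linear with a = 7, b = -5.2.
mean of U = a·mean of M + b = 7·61 + (-5.2) = 421.8.
σ_M = √529 = 23.
σ_U = |a|·σ_M = |7|·23 = 161.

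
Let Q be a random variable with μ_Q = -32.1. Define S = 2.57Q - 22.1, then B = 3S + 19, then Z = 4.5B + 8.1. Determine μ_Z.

μ_S = 2.57·(-32.1) + (-22.1) = -104.597.
μ_B = 3·(-104.597) + 19 = -294.791.
μ_Z = 4.5·(-294.791) + 8.1 = -1318.4595.

μ_Z = -1318.4595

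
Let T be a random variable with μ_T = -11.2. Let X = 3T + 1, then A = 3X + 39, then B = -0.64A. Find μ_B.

μ_X = 3·(-11.2) + 1 = -32.6.
μ_A = 3·(-32.6) + 39 = -58.8.
μ_B = (-0.64)·(-58.8) = 37.632.

μ_B = 37.632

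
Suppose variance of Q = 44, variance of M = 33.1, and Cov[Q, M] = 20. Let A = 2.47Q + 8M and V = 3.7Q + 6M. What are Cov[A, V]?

Cov[A, V] = 2879.316

By bilinearity, Cov[A, V] = ac·variance of Q + bd·variance of M + (ad+bc)·Cov[Q, M], with a=2.47, b=8, c=3.7, d=6.
ac·variance of Q = 2.47·3.7·44 = 402.116
bd·variance of M = 8·6·33.1 = 1588.8
(ad+bc)·Cov[Q, M] = (44.42)·20 = 888.4
Cov[A, V] = 402.116 + 1588.8 + 888.4 = 2879.316.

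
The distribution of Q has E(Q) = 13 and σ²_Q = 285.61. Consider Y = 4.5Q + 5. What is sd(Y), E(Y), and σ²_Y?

sd(Y) = 76.05, E(Y) = 63.5, σ²_Y = 5783.6025

Y = 4.5Q + 5 is linear with a = 4.5, b = 5.
sd(Q) = √285.61 = 16.9.
sd(Y) = |a|·sd(Q) = |4.5|·16.9 = 76.05.
E(Y) = a·E(Q) + b = 4.5·13 + 5 = 63.5.
σ²_Y = a²·σ²_Q = 4.5²·285.61 = 5783.6025 (the additive constant 5 does not affect variance).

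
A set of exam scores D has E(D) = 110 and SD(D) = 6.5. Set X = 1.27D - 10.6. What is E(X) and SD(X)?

E(X) = 129.1, SD(X) = 8.255

X = 1.27D - 10.6 is linear with a = 1.27, b = -10.6.
E(X) = a·E(D) + b = 1.27·110 + (-10.6) = 129.1.
SD(X) = |a|·SD(D) = |1.27|·6.5 = 8.255.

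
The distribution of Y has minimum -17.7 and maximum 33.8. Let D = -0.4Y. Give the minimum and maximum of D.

min(D) = -13.52, max(D) = 7.08

a = -0.4 < 0, so order reverses: min(D) = a·max(Y)+b = (-0.4)·33.8 = -13.52; max(D) = a·min(Y)+b = (-0.4)·(-17.7) = 7.08.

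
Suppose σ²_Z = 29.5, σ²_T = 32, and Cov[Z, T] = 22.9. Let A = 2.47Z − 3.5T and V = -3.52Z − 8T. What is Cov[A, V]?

By bilinearity, Cov[A, V] = ac·σ²_Z + bd·σ²_T + (ad+bc)·Cov[Z, T], with a=2.47, b=-3.5, c=-3.52, d=-8.
ac·σ²_Z = 2.47·(-3.52)·29.5 = -256.4848
bd·σ²_T = (-3.5)·(-8)·32 = 896
(ad+bc)·Cov[Z, T] = (-7.44)·22.9 = -170.376
Cov[A, V] = -256.4848 + 896 + (-170.376) = 469.1392.

Cov[A, V] = 469.1392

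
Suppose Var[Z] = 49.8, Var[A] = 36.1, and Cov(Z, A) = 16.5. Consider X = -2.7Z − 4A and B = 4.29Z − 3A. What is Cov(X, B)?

By bilinearity, Cov(X, B) = ac·Var[Z] + bd·Var[A] + (ad+bc)·Cov(Z, A), with a=-2.7, b=-4, c=4.29, d=-3.
ac·Var[Z] = (-2.7)·4.29·49.8 = -576.8334
bd·Var[A] = (-4)·(-3)·36.1 = 433.2
(ad+bc)·Cov(Z, A) = (-9.06)·16.5 = -149.49
Cov(X, B) = -576.8334 + 433.2 + (-149.49) = -293.1234.

Cov(X, B) = -293.1234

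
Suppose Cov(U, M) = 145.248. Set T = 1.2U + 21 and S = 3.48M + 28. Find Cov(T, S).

Cov(T, S) = 606.555648

Cov(T, S) = a·c·Cov(U, M) = 1.2·3.48·145.248 = 606.555648. Additive constants drop out.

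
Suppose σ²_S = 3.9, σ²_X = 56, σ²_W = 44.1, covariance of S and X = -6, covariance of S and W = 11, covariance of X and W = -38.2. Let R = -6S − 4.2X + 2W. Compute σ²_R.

σ²_R = a²·σ²_S + b²·σ²_X + c²·σ²_W + 2ab·covariance of S and X + 2ac·covariance of S and W + 2bc·covariance of X and W, with a = -6, b = -4.2, c = 2.
= 140.4 + 987.84 + 176.4 + (-302.4) + (-264) + 641.76
= 1380.

σ²_R = 1380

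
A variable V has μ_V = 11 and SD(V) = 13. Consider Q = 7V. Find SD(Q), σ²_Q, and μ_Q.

SD(Q) = 91, σ²_Q = 8281, μ_Q = 77

Q = 7V is linear with a = 7, b = 0.
SD(Q) = |a|·SD(V) = |7|·13 = 91.
σ²_V = 13² = 169.
σ²_Q = a²·σ²_V = 7²·169 = 8281.
μ_Q = a·μ_V + b = 7·11 = 77.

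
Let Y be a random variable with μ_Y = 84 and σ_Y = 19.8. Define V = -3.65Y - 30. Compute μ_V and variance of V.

μ_V = -336.6, variance of V = 5222.9529

V = -3.65Y - 30 is linear with a = -3.65, b = -30.
μ_V = a·μ_Y + b = (-3.65)·84 + (-30) = -336.6.
variance of Y = 19.8² = 392.04.
variance of V = a²·variance of Y = (-3.65)²·392.04 = 5222.9529 (the additive constant -30 does not affect variance).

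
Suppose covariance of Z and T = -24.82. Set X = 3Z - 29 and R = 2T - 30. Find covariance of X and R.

covariance of X and R = -148.92

covariance of X and R = a·c·covariance of Z and T = 3·2·(-24.82) = -148.92. Additive constants drop out.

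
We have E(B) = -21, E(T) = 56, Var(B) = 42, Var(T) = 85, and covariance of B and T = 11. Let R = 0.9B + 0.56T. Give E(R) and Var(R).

E(R) = 0.9·E(B) + 0.56·E(T) = 0.9·(-21) + 0.56·56 = 12.46.
Var(R) = a²·Var(B) + b²·Var(T) + 2ab·covariance of B and T with a = 0.9, b = 0.56.
= 0.9²·42 + 0.56²·85 + 2·0.9·0.56·11
= 34.02 + 26.656 + 11.088 = 71.764.

E(R) = 12.46, Var(R) = 71.764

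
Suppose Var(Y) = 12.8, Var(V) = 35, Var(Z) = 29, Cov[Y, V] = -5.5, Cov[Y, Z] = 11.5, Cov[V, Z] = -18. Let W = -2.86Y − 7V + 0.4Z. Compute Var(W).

Var(W) = 1678.60688

Var(W) = a²·Var(Y) + b²·Var(V) + c²·Var(Z) + 2ab·Cov[Y, V] + 2ac·Cov[Y, Z] + 2bc·Cov[V, Z], with a = -2.86, b = -7, c = 0.4.
= 104.69888 + 1715 + 4.64 + (-220.22) + (-26.312) + 100.8
= 1678.60688.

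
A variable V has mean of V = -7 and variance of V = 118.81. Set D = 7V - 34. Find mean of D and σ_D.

D = 7V - 34 is linear with a = 7, b = -34.
mean of D = a·mean of V + b = 7·(-7) + (-34) = -83.
σ_V = √118.81 = 10.9.
σ_D = |a|·σ_V = |7|·10.9 = 76.3.

mean of D = -83, σ_D = 76.3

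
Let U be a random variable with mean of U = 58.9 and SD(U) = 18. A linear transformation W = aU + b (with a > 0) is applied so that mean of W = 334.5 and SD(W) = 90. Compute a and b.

SD(W) = a·SD(U) (a > 0), so a = 90/18 = 5.
mean of W = a·mean of U + b, so b = 334.5 − 5·58.9 = 40.

a = 5, b = 40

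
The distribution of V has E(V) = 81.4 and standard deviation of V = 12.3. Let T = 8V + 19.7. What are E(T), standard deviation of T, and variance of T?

E(T) = 670.9, standard deviation of T = 98.4, variance of T = 9682.56

T = 8V + 19.7 is linear with a = 8, b = 19.7.
E(T) = a·E(V) + b = 8·81.4 + 19.7 = 670.9.
standard deviation of T = |a|·standard deviation of V = |8|·12.3 = 98.4.
variance of V = 12.3² = 151.29.
variance of T = a²·variance of V = 8²·151.29 = 9682.56 (the additive constant 19.7 does not affect variance).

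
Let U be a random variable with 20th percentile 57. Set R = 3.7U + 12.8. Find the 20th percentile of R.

20th percentile of R = 223.7

Since a = 3.7 > 0 the transformation is increasing, so the 20th percentile of R = a·(P_{20} of U) + b = 3.7·57 + 12.8 = 223.7.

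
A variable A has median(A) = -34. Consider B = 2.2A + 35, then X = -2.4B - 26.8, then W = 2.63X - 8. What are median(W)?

median(W) = 172.7336

median(B) = 2.2·(-34) + 35 = -39.8.
median(X) = (-2.4)·(-39.8) + (-26.8) = 68.72.
median(W) = 2.63·68.72 + (-8) = 172.7336.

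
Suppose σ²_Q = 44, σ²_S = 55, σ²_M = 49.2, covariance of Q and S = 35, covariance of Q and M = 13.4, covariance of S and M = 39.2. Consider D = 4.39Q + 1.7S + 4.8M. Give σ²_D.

σ²_D = 3867.374

σ²_D = a²·σ²_Q + b²·σ²_S + c²·σ²_M + 2ab·covariance of Q and S + 2ac·covariance of Q and M + 2bc·covariance of S and M, with a = 4.39, b = 1.7, c = 4.8.
= 847.9724 + 158.95 + 1133.568 + 522.41 + 564.7296 + 639.744
= 3867.374.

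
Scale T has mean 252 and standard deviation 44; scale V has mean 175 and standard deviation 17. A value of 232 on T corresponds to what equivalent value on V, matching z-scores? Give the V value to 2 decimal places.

z = (232 − 252)/44 ≈ -0.4545.
V = 175 + z·17 = 175 + (232 − 252)·17/44 ≈ 167.27.

V = 167.27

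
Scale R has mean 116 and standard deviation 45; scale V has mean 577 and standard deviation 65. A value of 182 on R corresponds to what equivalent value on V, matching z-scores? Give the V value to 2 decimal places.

V = 672.33

z = (182 − 116)/45 ≈ 1.4667.
V = 577 + z·65 = 577 + (182 − 116)·65/45 ≈ 672.33.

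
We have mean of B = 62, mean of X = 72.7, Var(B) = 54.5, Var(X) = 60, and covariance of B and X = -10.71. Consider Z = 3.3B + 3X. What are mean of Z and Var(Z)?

mean of Z = 3.3·mean of B + 3·mean of X = 3.3·62 + 3·72.7 = 422.7.
Var(Z) = a²·Var(B) + b²·Var(X) + 2ab·covariance of B and X with a = 3.3, b = 3.
= 3.3²·54.5 + 3²·60 + 2·3.3·3·(-10.71)
= 593.505 + 540 + (-212.058) = 921.447.

mean of Z = 422.7, Var(Z) = 921.447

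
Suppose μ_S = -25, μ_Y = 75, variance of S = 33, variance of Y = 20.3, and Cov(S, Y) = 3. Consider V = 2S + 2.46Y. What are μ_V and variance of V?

μ_V = 134.5, variance of V = 284.36748

μ_V = 2·μ_S + 2.46·μ_Y = 2·(-25) + 2.46·75 = 134.5.
variance of V = a²·variance of S + b²·variance of Y + 2ab·Cov(S, Y) with a = 2, b = 2.46.
= 2²·33 + 2.46²·20.3 + 2·2·2.46·3
= 132 + 122.84748 + 29.52 = 284.36748.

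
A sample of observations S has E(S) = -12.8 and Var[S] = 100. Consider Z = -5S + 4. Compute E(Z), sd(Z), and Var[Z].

Z = -5S + 4 is linear with a = -5, b = 4.
E(Z) = a·E(S) + b = (-5)·(-12.8) + 4 = 68.
sd(S) = √100 = 10.
sd(Z) = |a|·sd(S) = |-5|·10 = 50.
Var[Z] = a²·Var[S] = (-5)²·100 = 2500 (the additive constant 4 does not affect variance).

E(Z) = 68, sd(Z) = 50, Var[Z] = 2500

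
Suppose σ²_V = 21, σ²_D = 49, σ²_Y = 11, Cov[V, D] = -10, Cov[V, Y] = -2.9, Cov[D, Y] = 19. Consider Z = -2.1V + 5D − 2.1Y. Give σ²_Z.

σ²_Z = a²·σ²_V + b²·σ²_D + c²·σ²_Y + 2ab·Cov[V, D] + 2ac·Cov[V, Y] + 2bc·Cov[D, Y], with a = -2.1, b = 5, c = -2.1.
= 92.61 + 1225 + 48.51 + 210 + (-25.578) + (-399)
= 1151.542.

σ²_Z = 1151.542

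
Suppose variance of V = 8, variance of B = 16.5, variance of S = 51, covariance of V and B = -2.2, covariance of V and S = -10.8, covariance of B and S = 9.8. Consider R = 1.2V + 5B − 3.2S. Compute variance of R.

variance of R = 689.204

variance of R = a²·variance of V + b²·variance of B + c²·variance of S + 2ab·covariance of V and B + 2ac·covariance of V and S + 2bc·covariance of B and S, with a = 1.2, b = 5, c = -3.2.
= 11.52 + 412.5 + 522.24 + (-26.4) + 82.944 + (-313.6)
= 689.204.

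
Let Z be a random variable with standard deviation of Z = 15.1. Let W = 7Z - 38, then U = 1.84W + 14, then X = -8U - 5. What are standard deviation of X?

standard deviation of W = |7|·15.1 = 105.7.
standard deviation of U = |1.84|·105.7 = 194.488.
standard deviation of X = |-8|·194.488 = 1555.904.

standard deviation of X = 1555.904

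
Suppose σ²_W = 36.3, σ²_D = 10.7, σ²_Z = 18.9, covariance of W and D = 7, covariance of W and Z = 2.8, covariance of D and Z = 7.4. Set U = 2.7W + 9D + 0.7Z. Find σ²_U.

σ²_U = 1584.612

σ²_U = a²·σ²_W + b²·σ²_D + c²·σ²_Z + 2ab·covariance of W and D + 2ac·covariance of W and Z + 2bc·covariance of D and Z, with a = 2.7, b = 9, c = 0.7.
= 264.627 + 866.7 + 9.261 + 340.2 + 10.584 + 93.24
= 1584.612.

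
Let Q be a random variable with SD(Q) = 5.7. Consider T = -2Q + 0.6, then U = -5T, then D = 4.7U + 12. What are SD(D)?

SD(T) = |-2|·5.7 = 11.4.
SD(U) = |-5|·11.4 = 57.
SD(D) = |4.7|·57 = 267.9.

SD(D) = 267.9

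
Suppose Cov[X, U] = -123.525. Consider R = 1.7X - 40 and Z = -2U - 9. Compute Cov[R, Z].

Cov[R, Z] = a·c·Cov[X, U] = 1.7·(-2)·(-123.525) = 419.985. Additive constants drop out.

Cov[R, Z] = 419.985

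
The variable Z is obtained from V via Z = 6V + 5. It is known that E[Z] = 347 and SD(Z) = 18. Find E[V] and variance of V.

From Z = 6V + 5: E[Z] = a·E[V] + b, so E[V] = (E[Z] − b)/a = (347 − 5)/6 = 57.
variance of Z = 18² = 324.
variance of Z = a²·variance of V, so variance of V = 324/6² = 9.

E[V] = 57, variance of V = 9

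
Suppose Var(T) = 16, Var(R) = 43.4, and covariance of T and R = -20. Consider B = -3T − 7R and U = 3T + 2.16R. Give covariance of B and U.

By bilinearity, covariance of B and U = ac·Var(T) + bd·Var(R) + (ad+bc)·covariance of T and R, with a=-3, b=-7, c=3, d=2.16.
ac·Var(T) = (-3)·3·16 = -144
bd·Var(R) = (-7)·2.16·43.4 = -656.208
(ad+bc)·covariance of T and R = (-27.48)·(-20) = 549.6
covariance of B and U = -144 + (-656.208) + 549.6 = -250.608.

covariance of B and U = -250.608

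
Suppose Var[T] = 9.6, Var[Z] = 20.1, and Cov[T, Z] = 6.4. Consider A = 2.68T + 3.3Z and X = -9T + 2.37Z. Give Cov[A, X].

By bilinearity, Cov[A, X] = ac·Var[T] + bd·Var[Z] + (ad+bc)·Cov[T, Z], with a=2.68, b=3.3, c=-9, d=2.37.
ac·Var[T] = 2.68·(-9)·9.6 = -231.552
bd·Var[Z] = 3.3·2.37·20.1 = 157.2021
(ad+bc)·Cov[T, Z] = (-23.3484)·6.4 = -149.42976
Cov[A, X] = -231.552 + 157.2021 + (-149.42976) = -223.77966.

Cov[A, X] = -223.77966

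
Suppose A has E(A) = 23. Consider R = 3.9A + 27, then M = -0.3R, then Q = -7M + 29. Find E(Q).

E(Q) = 274.07

E(R) = 3.9·23 + 27 = 116.7.
E(M) = (-0.3)·116.7 = -35.01.
E(Q) = (-7)·(-35.01) + 29 = 274.07.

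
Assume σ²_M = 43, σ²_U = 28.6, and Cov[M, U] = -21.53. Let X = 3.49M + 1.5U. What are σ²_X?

σ²_X = a²·σ²_M + b²·σ²_U + 2ab·Cov[M, U] with a = 3.49, b = 1.5.
= 3.49²·43 + 1.5²·28.6 + 2·3.49·1.5·(-21.53)
= 523.7443 + 64.35 + (-225.4191) = 362.6752.

σ²_X = 362.6752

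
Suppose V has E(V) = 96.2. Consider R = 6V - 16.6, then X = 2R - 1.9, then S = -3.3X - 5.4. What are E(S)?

E(S) = -3699.09

E(R) = 6·96.2 + (-16.6) = 560.6.
E(X) = 2·560.6 + (-1.9) = 1119.3.
E(S) = (-3.3)·1119.3 + (-5.4) = -3699.09.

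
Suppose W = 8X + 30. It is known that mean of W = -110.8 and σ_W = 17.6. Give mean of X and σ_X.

From W = 8X + 30: mean of W = a·mean of X + b, so mean of X = (mean of W − b)/a = (-110.8 − 30)/8 = -17.6.
σ_W = |a|·σ_X, so σ_X = 17.6/|8| = 2.2.

mean of X = -17.6, σ_X = 2.2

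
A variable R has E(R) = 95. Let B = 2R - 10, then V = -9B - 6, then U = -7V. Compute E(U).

E(B) = 2·95 + (-10) = 180.
E(V) = (-9)·180 + (-6) = -1626.
E(U) = (-7)·(-1626) = 11382.

E(U) = 11382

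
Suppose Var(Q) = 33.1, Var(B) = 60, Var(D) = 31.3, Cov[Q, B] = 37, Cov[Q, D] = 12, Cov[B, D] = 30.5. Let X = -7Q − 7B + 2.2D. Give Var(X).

Var(X) = 7030.392

Var(X) = a²·Var(Q) + b²·Var(B) + c²·Var(D) + 2ab·Cov[Q, B] + 2ac·Cov[Q, D] + 2bc·Cov[B, D], with a = -7, b = -7, c = 2.2.
= 1621.9 + 2940 + 151.492 + 3626 + (-369.6) + (-939.4)
= 7030.392.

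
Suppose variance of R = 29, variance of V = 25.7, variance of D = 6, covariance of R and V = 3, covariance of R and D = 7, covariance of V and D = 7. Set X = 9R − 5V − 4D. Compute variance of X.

variance of X = a²·variance of R + b²·variance of V + c²·variance of D + 2ab·covariance of R and V + 2ac·covariance of R and D + 2bc·covariance of V and D, with a = 9, b = -5, c = -4.
= 2349 + 642.5 + 96 + (-270) + (-504) + 280
= 2593.5.

variance of X = 2593.5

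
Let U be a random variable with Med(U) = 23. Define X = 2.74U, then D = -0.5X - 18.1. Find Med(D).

Med(X) = 2.74·23 = 63.02.
Med(D) = (-0.5)·63.02 + (-18.1) = -49.61.

Med(D) = -49.61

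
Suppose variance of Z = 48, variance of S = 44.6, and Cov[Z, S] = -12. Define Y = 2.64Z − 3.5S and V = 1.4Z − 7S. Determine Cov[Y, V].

Cov[Y, V] = 1550.668

By bilinearity, Cov[Y, V] = ac·variance of Z + bd·variance of S + (ad+bc)·Cov[Z, S], with a=2.64, b=-3.5, c=1.4, d=-7.
ac·variance of Z = 2.64·1.4·48 = 177.408
bd·variance of S = (-3.5)·(-7)·44.6 = 1092.7
(ad+bc)·Cov[Z, S] = (-23.38)·(-12) = 280.56
Cov[Y, V] = 177.408 + 1092.7 + 280.56 = 1550.668.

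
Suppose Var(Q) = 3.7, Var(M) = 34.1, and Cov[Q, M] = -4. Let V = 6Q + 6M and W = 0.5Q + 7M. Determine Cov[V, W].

By bilinearity, Cov[V, W] = ac·Var(Q) + bd·Var(M) + (ad+bc)·Cov[Q, M], with a=6, b=6, c=0.5, d=7.
ac·Var(Q) = 6·0.5·3.7 = 11.1
bd·Var(M) = 6·7·34.1 = 1432.2
(ad+bc)·Cov[Q, M] = (45)·(-4) = -180
Cov[V, W] = 11.1 + 1432.2 + (-180) = 1263.3.

Cov[V, W] = 1263.3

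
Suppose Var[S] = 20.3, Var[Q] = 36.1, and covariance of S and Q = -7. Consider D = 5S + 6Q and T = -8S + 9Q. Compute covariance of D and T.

covariance of D and T = 1158.4

By bilinearity, covariance of D and T = ac·Var[S] + bd·Var[Q] + (ad+bc)·covariance of S and Q, with a=5, b=6, c=-8, d=9.
ac·Var[S] = 5·(-8)·20.3 = -812
bd·Var[Q] = 6·9·36.1 = 1949.4
(ad+bc)·covariance of S and Q = (-3)·(-7) = 21
covariance of D and T = -812 + 1949.4 + 21 = 1158.4.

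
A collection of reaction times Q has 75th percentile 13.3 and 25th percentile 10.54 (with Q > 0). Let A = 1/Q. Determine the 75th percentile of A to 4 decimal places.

75th percentile of A = 0.0949

1/Q is decreasing on Q > 0, so percentile order reverses: P_{75}(A) uses P_{25}(Q) = 10.54.
P_{75}(A) = 1/10.54 ≈ 0.0949.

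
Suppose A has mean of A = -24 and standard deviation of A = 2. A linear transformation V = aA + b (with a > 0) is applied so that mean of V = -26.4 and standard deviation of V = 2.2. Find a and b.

standard deviation of V = a·standard deviation of A (a > 0), so a = 2.2/2 = 1.1.
mean of V = a·mean of A + b, so b = -26.4 − 1.1·(-24) = 0.

a = 1.1, b = 0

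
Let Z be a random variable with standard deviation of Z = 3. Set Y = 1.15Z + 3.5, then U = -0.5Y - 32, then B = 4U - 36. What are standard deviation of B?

standard deviation of Y = |1.15|·3 = 3.45.
standard deviation of U = |-0.5|·3.45 = 1.725.
standard deviation of B = |4|·1.725 = 6.9.

standard deviation of B = 6.9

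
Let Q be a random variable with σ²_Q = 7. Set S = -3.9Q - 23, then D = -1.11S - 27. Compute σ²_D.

σ²_S = (-3.9)²·7 = 106.47.
σ²_D = (-1.11)²·106.47 = 131.181687.

σ²_D = 131.181687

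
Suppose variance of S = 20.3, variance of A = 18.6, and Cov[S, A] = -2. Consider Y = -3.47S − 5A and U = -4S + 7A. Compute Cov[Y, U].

By bilinearity, Cov[Y, U] = ac·variance of S + bd·variance of A + (ad+bc)·Cov[S, A], with a=-3.47, b=-5, c=-4, d=7.
ac·variance of S = (-3.47)·(-4)·20.3 = 281.764
bd·variance of A = (-5)·7·18.6 = -651
(ad+bc)·Cov[S, A] = (-4.29)·(-2) = 8.58
Cov[Y, U] = 281.764 + (-651) + 8.58 = -360.656.

Cov[Y, U] = -360.656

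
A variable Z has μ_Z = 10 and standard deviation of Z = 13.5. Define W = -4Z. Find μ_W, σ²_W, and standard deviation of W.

μ_W = -40, σ²_W = 2916, standard deviation of W = 54

W = -4Z is linear with a = -4, b = 0.
μ_W = a·μ_Z + b = (-4)·10 = -40.
σ²_Z = 13.5² = 182.25.
σ²_W = a²·σ²_Z = (-4)²·182.25 = 2916.
standard deviation of W = |a|·standard deviation of Z = |-4|·13.5 = 54.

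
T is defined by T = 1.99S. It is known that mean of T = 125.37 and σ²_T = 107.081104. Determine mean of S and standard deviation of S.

mean of S = 63, standard deviation of S = 5.2

From T = 1.99S: mean of T = a·mean of S + b, so mean of S = (mean of T − b)/a = (125.37 − 0)/1.99 = 63.
standard deviation of T = √107.081104 = 10.348.
standard deviation of T = |a|·standard deviation of S, so standard deviation of S = 10.348/|1.99| = 5.2.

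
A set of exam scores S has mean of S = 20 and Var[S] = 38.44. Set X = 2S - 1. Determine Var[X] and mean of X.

X = 2S - 1 is linear with a = 2, b = -1.
Var[X] = a²·Var[S] = 2²·38.44 = 153.76 (the additive constant -1 does not affect variance).
mean of X = a·mean of S + b = 2·20 + (-1) = 39.

Var[X] = 153.76, mean of X = 39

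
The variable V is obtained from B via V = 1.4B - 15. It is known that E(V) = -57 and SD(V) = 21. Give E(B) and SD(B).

From V = 1.4B - 15: E(V) = a·E(B) + b, so E(B) = (E(V) − b)/a = (-57 − (-15))/1.4 = -30.
SD(V) = |a|·SD(B), so SD(B) = 21/|1.4| = 15.

E(B) = -30, SD(B) = 15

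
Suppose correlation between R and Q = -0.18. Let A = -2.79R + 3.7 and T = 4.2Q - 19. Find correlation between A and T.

correlation between A and T = 0.18

Linear rescalings preserve |correlation|; the slopes -2.79 and 4.2 have opposite signs, so the correlation flips sign: correlation between A and T = −correlation between R and Q = 0.18.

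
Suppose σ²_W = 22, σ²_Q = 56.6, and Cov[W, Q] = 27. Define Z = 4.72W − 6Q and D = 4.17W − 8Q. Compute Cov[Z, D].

Cov[Z, D] = 1454.7528

By bilinearity, Cov[Z, D] = ac·σ²_W + bd·σ²_Q + (ad+bc)·Cov[W, Q], with a=4.72, b=-6, c=4.17, d=-8.
ac·σ²_W = 4.72·4.17·22 = 433.0128
bd·σ²_Q = (-6)·(-8)·56.6 = 2716.8
(ad+bc)·Cov[W, Q] = (-62.78)·27 = -1695.06
Cov[Z, D] = 433.0128 + 2716.8 + (-1695.06) = 1454.7528.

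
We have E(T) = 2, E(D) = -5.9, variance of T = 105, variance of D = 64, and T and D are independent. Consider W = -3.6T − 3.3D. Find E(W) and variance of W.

E(W) = 12.27, variance of W = 2057.76

E(W) = (-3.6)·E(T) + (-3.3)·E(D) = (-3.6)·2 + (-3.3)·(-5.9) = 12.27.
variance of W = a²·variance of T + b²·variance of D + 2ab·covariance of T and D with a = -3.6, b = -3.3.
Independence gives covariance of T and D = 0.
= (-3.6)²·105 + (-3.3)²·64 + 2·(-3.6)·(-3.3)·0
= 1360.8 + 696.96 + 0 = 2057.76.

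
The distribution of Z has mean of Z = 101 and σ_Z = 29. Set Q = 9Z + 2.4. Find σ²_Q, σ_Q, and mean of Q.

σ²_Q = 68121, σ_Q = 261, mean of Q = 911.4

Q = 9Z + 2.4 is linear with a = 9, b = 2.4.
σ²_Z = 29² = 841.
σ²_Q = a²·σ²_Z = 9²·841 = 68121 (the additive constant 2.4 does not affect variance).
σ_Q = |a|·σ_Z = |9|·29 = 261.
mean of Q = a·mean of Z + b = 9·101 + 2.4 = 911.4.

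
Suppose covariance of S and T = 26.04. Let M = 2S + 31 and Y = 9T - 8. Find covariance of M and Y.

covariance of M and Y = a·c·covariance of S and T = 2·9·26.04 = 468.72. Additive constants drop out.

covariance of M and Y = 468.72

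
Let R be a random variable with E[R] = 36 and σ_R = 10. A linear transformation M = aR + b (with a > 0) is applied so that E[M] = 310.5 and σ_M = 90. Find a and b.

σ_M = a·σ_R (a > 0), so a = 90/10 = 9.
E[M] = a·E[R] + b, so b = 310.5 − 9·36 = -13.5.

a = 9, b = -13.5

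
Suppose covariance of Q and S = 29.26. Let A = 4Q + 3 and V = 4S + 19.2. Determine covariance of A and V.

covariance of A and V = 468.16

covariance of A and V = a·c·covariance of Q and S = 4·4·29.26 = 468.16. Additive constants drop out.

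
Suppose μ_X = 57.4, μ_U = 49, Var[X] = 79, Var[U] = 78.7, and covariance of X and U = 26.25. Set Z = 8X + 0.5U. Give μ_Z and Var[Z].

μ_Z = 483.7, Var[Z] = 5285.675

μ_Z = 8·μ_X + 0.5·μ_U = 8·57.4 + 0.5·49 = 483.7.
Var[Z] = a²·Var[X] + b²·Var[U] + 2ab·covariance of X and U with a = 8, b = 0.5.
= 8²·79 + 0.5²·78.7 + 2·8·0.5·26.25
= 5056 + 19.675 + 210 = 5285.675.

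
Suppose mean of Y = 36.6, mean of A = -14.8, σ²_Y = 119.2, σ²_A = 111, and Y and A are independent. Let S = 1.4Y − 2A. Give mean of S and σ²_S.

mean of S = 1.4·mean of Y + (-2)·mean of A = 1.4·36.6 + (-2)·(-14.8) = 80.84.
σ²_S = a²·σ²_Y + b²·σ²_A + 2ab·Cov[Y, A] with a = 1.4, b = -2.
Independence gives Cov[Y, A] = 0.
= 1.4²·119.2 + (-2)²·111 + 2·1.4·(-2)·0
= 233.632 + 444 + 0 = 677.632.

mean of S = 80.84, σ²_S = 677.632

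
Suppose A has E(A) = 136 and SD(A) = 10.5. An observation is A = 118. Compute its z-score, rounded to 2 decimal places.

z = (A − E(A)) / SD(A) = (118 − 136) / 10.5 ≈ -1.71.

z = -1.71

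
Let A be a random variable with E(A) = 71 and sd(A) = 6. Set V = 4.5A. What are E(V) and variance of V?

E(V) = 319.5, variance of V = 729

V = 4.5A is linear with a = 4.5, b = 0.
E(V) = a·E(A) + b = 4.5·71 = 319.5.
variance of A = 6² = 36.
variance of V = a²·variance of A = 4.5²·36 = 729.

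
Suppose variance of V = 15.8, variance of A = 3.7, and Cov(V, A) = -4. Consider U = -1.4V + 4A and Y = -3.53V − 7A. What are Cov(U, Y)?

Cov(U, Y) = -8.2364

By bilinearity, Cov(U, Y) = ac·variance of V + bd·variance of A + (ad+bc)·Cov(V, A), with a=-1.4, b=4, c=-3.53, d=-7.
ac·variance of V = (-1.4)·(-3.53)·15.8 = 78.0836
bd·variance of A = 4·(-7)·3.7 = -103.6
(ad+bc)·Cov(V, A) = (-4.32)·(-4) = 17.28
Cov(U, Y) = 78.0836 + (-103.6) + 17.28 = -8.2364.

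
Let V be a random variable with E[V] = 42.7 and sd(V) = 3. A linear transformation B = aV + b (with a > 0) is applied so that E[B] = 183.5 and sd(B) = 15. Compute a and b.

sd(B) = a·sd(V) (a > 0), so a = 15/3 = 5.
E[B] = a·E[V] + b, so b = 183.5 − 5·42.7 = -30.

a = 5, b = -30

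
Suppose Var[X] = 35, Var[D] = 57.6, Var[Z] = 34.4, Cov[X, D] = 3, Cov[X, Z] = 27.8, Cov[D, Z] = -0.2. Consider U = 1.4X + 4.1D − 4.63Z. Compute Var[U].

Var[U] = 1455.91936

Var[U] = a²·Var[X] + b²·Var[D] + c²·Var[Z] + 2ab·Cov[X, D] + 2ac·Cov[X, Z] + 2bc·Cov[D, Z], with a = 1.4, b = 4.1, c = -4.63.
= 68.6 + 968.256 + 737.42936 + 34.44 + (-360.3992) + 7.5932
= 1455.91936.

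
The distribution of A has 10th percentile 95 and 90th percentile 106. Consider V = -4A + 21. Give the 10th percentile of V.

10th percentile of V = -403

Since a = -4 < 0 the transformation is decreasing, reversing order: the 10th percentile of V corresponds to the 90th percentile of A.
So P_{10}(V) = a·P_{90}(A) + b = (-4)·106 + 21 = -403.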